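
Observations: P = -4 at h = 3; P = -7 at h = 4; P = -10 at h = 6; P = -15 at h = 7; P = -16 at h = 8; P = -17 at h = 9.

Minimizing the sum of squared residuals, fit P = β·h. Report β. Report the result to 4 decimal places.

Setting ∂/∂β … = 0 gives: 255·β = -486.
(Σh·h = 255, Σh·P = -486.)
β = (-486)/255 = -1.90588.

β = -1.9059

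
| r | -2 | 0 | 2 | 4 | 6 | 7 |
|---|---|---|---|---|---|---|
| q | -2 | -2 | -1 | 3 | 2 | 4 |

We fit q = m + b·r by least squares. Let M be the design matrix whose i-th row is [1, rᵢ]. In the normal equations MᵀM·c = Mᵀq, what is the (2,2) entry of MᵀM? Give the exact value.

109

Row 2 ↔ basis r, column 2 ↔ basis r, so (MᵀM)_{2,2} = Σᵢ (r)·(r) = (-2)·(-2) + (0)·(0) + (2)·(2) + (4)·(4) + (6)·(6) + (7)·(7) = 109.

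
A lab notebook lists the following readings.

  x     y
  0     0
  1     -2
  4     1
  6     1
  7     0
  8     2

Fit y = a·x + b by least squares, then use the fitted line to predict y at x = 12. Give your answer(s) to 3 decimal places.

From the data, Σx·x = 166, Σx = 26, Σ1 = 6.
Moment sums: Σx·y = 24, Σy = 2.
Δ = 166·6 − 26² = 320.
a = (24·6 − 26·2)/320 = 23/80; b = (166·2 − 26·24)/320 = -73/80.
At x = 12: ŷ = (23/80)·(12) + (-73/80)·(1) = 203/80.

ŷ = 2.538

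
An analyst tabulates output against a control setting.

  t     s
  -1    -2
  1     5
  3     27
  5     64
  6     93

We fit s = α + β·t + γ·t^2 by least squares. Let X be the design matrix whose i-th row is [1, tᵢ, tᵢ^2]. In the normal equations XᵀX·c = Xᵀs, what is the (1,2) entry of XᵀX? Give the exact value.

14

Row 1 ↔ basis 1, column 2 ↔ basis t, so (XᵀX)_{1,2} = Σᵢ t = (1)·(-1) + (1)·(1) + (1)·(3) + (1)·(5) + (1)·(6) = 14.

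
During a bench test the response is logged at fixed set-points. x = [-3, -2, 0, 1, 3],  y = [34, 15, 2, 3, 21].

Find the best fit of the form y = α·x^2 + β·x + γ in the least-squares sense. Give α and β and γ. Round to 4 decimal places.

α = 2.8463, β = -1.9372, γ = 1.5195

Entries of AᵀA: Σx^2·x^2 = 179, Σx^2·x = -7, Σx^2 = 23, Σx·x = 23, Σx = -1, Σ1 = 5.
Moment sums: Σx^2·y = 558, Σx·y = -66, Σy = 75.
AᵀA·[α, β, γ]ᵀ = Aᵀy becomes [[179, -7, 23]; [-7, 23, -1]; [23, -1, 5]]·[α, β, γ]ᵀ = [558, -66, 75]ᵀ.
Inverting the 3×3 Gram matrix, [α, β, γ]ᵀ = [1315/462, -895/462, 117/77]ᵀ.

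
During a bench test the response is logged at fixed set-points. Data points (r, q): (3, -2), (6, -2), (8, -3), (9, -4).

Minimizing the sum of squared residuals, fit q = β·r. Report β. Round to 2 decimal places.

β = -0.41

Forming AᵀA = [[190]] and Aᵀq = [-78]ᵀ gives AᵀA·[β]ᵀ = Aᵀq.
Hence β = -78 / 190 ≈ -0.410526.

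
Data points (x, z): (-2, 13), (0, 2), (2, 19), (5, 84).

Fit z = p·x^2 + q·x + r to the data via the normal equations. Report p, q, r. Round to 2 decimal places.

From the data, Σx^2·x^2 = 657, Σx^2·x = 125, Σx^2 = 33, Σx·x = 33, Σx = 5, Σ1 = 4.
Right-hand side: Σx^2·z = 2228, Σx·z = 432, Σz = 118.
AᵀA·[p, q, r]ᵀ = Aᵀz becomes [[657, 125, 33]; [125, 33, 5]; [33, 5, 4]]·[p, q, r]ᵀ = [2228, 432, 118]ᵀ.
Row-reducing yields p = 9731/3278, q = 4397/3278, r = 5462/1639.

p = 2.97, q = 1.34, r = 3.33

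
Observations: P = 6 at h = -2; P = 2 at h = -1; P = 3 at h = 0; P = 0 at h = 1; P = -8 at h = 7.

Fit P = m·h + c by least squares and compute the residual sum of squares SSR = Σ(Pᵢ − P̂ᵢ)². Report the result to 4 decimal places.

SSR = 4.6200

Normal-equation sums: Σh·h = 55, Σh = 5, Σ1 = 5.
Right-hand side: Σh·P = -70, ΣP = 3.
So MᵀM·[m, c]ᵀ = MᵀP: [[55, 5]; [5, 5]]·[m, c]ᵀ = [-70, 3]ᵀ.
det = 55·5 − 5² = 250.
m = ((-70)·5 − 5·3)/250 = -73/50; c = (55·3 − 5·(-70))/250 = 103/50.
Residuals: 51/50, -38/25, 47/50, -3/5, 4/25; SSR = 231/50.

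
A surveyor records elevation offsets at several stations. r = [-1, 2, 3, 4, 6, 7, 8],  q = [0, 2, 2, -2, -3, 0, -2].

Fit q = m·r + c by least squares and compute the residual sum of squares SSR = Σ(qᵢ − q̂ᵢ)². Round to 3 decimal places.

SSR = 17.206

Compute the Gram sums: Σr·r = 179, Σr = 29, Σ1 = 7.
Moment sums: Σr·q = -32, Σq = -3.
Δ = 179·7 − 29² = 412.
m = ((-32)·7 − 29·(-3))/412 = -137/412; c = (179·(-3) − 29·(-32))/412 = 391/412.
Residuals: -132/103, 707/412, 211/103, -667/412, -805/412, 142/103, -119/412; SSR = 7089/412.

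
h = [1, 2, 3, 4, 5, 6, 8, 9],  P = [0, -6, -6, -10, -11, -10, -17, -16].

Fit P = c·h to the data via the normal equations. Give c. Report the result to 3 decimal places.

c = -1.970

With design matrix M, MᵀM = [[236]] and MᵀP = [-465]ᵀ.
Hence c = -465 / 236 ≈ -1.97034.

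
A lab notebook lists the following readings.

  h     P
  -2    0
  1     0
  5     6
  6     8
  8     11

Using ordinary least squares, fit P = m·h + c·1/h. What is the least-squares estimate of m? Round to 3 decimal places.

m = 1.360

AᵀA·[m, c]ᵀ = AᵀP reads: 130·m + 5·c = 166;  5·m + (19201/14400)·c = 469/120.
(Σh·h = 130, Σh·1/h = 5, Σ1/h·1/h = 19201/14400, Σh·P = 166, Σ1/h·P = 469/120.)
Δ = 130·(19201/14400) − 5² = 213613/1440.
m = (166·(19201/14400) − 5·(469/120))/(213613/1440) = 1452983/1068065; c = (130·(469/120) − 5·166)/(213613/1440) = -463560/213613.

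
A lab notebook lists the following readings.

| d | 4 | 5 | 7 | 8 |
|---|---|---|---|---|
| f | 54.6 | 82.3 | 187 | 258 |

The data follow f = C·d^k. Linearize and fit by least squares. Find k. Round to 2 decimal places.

Taking logs, ln f = k·ln d + ln C, so regress ln f on ln d.
Σln d = 7.0211, Σ(ln d)² = 12.6227, Σln f = 19.1945, Σln d·ln f = 34.3698.
Equations: 12.6227·k + 7.0211·ln C = 34.3698;  7.0211·k + 4·ln C = 19.1945.
Δ = 12.6227·4 − (7.0211)² = 1.1954; k = (34.3698·4 − 7.0211·19.1945)/1.1954 = 2.26965, ln C = (12.6227·19.1945 − 7.0211·34.3698)/1.1954 = 0.81477.

k = 2.27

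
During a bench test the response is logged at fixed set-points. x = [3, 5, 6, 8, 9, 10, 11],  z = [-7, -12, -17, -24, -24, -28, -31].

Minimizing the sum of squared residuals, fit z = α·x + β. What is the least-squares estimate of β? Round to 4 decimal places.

Normal-equation sums: Σx·x = 436, Σx = 52, Σ1 = 7.
And Σx·z = -1212, Σz = -143.
Δ = 436·7 − 52² = 348.
α = ((-1212)·7 − 52·(-143))/348 = -262/87; β = (436·(-143) − 52·(-1212))/348 = 169/87.

β = 1.9425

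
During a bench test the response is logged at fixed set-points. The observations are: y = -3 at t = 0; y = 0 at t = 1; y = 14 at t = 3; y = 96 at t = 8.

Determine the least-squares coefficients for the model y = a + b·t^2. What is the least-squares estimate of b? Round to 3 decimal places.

The normal equations are: 4·a + 74·b = 107;  74·a + 4178·b = 6270.
Eliminating b: 4178·(row 1) − 74·(row 2) gives 11236·a = 4178·107 − 74·6270 = -16934, so a = -8467/5618.
Then b = (6270 − 74·(-8467/5618))/4178 = 8581/5618.

b = 1.527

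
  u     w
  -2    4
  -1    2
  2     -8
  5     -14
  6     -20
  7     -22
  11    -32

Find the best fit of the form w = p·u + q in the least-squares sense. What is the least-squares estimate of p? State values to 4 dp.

p = -2.8281

Sums needed: Σu·u = 240, Σu = 28, Σ1 = 7.
Moment sums: Σu·w = -722, Σw = -90.
Eliminating q: 7·(row 1) − 28·(row 2) gives 896·p = 7·(-722) − 28·(-90) = -2534, so p = -181/64.
Then q = ((-90) − 28·(-181/64))/7 = -173/112.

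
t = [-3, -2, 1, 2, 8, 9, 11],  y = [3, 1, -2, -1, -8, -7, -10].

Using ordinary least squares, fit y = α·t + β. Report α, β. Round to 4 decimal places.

α = -0.8689, β = -0.2012

Entries of AᵀA: Σt·t = 284, Σt = 26, Σ1 = 7.
For Aᵀy: Σt·y = -252, Σy = -24.
Eliminating β: 7·(row 1) − 26·(row 2) gives 1312·α = 7·(-252) − 26·(-24) = -1140, so α = -285/328.
Then β = ((-24) − 26·(-285/328))/7 = -33/164.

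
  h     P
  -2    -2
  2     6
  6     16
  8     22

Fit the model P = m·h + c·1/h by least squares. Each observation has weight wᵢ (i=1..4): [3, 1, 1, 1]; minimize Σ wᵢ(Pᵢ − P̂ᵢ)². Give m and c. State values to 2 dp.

Setting ∂/∂m … = 0 gives: 116·m + 6·c = 296;  6·m + (601/576)·c = 137/12.
(Σwᵢ·h·h = 116, Σwᵢ·h·1/h = 6, Σwᵢ·1/h·1/h = 601/576, Σwᵢ·h·P = 296, Σwᵢ·1/h·P = 137/12.)
Eliminating c: (601/576)·(row 1) − 6·(row 2) gives (12245/144)·m = (601/576)·296 − 6·(137/12) = 17305/72, so m = 6922/2449.
Then c = ((137/12) − 6·(6922/2449))/(601/576) = -13008/2449.

m = 2.83, c = -5.31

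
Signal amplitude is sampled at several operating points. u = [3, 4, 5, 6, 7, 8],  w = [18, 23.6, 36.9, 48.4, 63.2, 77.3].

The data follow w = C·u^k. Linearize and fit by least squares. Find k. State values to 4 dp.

k = 1.5409

Taking logs, ln w = k·ln u + ln C, so regress ln w on ln u.
Σln u = 9.9115, Σ(ln u)² = 17.0401, Σln w = 22.0333, Σln u·ln w = 37.4253.
Normal system: [[17.0401, 9.9115]; [9.9115, 6]]·[k, ln C]ᵀ = [37.4253, 22.0333]ᵀ.
Δ = 17.0401·6 − (9.9115)² = 4.0036; k = (37.4253·6 − 9.9115·22.0333)/4.0036 = 1.54089, ln C = (17.0401·22.0333 − 9.9115·37.4253)/4.0036 = 1.12681.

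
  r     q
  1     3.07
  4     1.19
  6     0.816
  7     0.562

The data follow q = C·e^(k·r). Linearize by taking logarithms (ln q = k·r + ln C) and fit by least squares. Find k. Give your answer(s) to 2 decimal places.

k = -0.27

With ln qᵢ as the transformed response and rᵢ as the regressor:
AᵀA = [[102.0000, 18.0000]; [18.0000, 4]], rhs = [-3.4363, 0.5160]ᵀ  (here Σr = 18.0000, Σ(r)² = 102.0000, Σln q = 0.5160, Σr·ln q = -3.4363).
Δ = 102.0000·4 − (18.0000)² = 84.0000; k = (-3.4363·4 − 18.0000·0.5160)/84.0000 = -0.27421, ln C = (102.0000·0.5160 − 18.0000·-3.4363)/84.0000 = 1.36297.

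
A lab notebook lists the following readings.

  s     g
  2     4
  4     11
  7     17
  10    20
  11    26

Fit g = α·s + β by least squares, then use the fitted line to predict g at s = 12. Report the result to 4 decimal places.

Normal-equation sums: Σs·s = 290, Σs = 34, Σ1 = 5.
Moment sums: Σs·g = 657, Σg = 78.
So MᵀM·[α, β]ᵀ = Mᵀg: [[290, 34]; [34, 5]]·[α, β]ᵀ = [657, 78]ᵀ.
Determinant 290·5 − 34² = 294.
α = (657·5 − 34·78)/294 = 211/98; β = (290·78 − 34·657)/294 = 47/49.
At s = 12: ĝ = (211/98)·(12) + (47/49)·(1) = 1313/49.

ĝ = 26.7959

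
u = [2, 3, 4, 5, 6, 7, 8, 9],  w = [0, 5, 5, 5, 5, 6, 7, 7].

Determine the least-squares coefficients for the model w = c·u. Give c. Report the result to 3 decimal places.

Setting ∂/∂c … = 0 gives: 284·c = 251.
(Σu·u = 284, Σu·w = 251.)
c = 251/284 = 0.883803.

c = 0.884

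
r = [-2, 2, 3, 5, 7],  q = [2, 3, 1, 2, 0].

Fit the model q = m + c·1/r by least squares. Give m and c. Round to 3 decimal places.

m = 1.565, c = 0.261

Compute the Gram sums: Σ1 = 5, Σ1/r = 71/105, Σ1/r·1/r = 14807/22050.
For Xᵀq: Σq = 8, Σ1/r·q = 37/30.
Determinant 5·(14807/22050) − (71/105)² = 63953/22050.
m = (8·(14807/22050) − (71/105)·(37/30))/(63953/22050) = 100067/63953; c = (5·(37/30) − (71/105)·8)/(63953/22050) = 16695/63953.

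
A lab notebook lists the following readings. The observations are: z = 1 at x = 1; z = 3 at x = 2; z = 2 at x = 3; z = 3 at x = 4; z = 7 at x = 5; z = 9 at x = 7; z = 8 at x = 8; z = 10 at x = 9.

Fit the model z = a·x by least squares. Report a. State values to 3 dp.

With design matrix M, MᵀM = [[249]] and Mᵀz = [277]ᵀ.
Hence a = 277 / 249 ≈ 1.11245.

a = 1.112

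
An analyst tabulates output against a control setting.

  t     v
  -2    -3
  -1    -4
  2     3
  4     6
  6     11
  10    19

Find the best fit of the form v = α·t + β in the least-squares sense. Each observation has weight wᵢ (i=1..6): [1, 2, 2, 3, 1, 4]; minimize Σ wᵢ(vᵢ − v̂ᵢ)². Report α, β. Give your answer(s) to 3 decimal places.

α = 1.997, β = -1.219

Normal-equation sums: Σwᵢ·t·t = 498, Σwᵢ·t = 58, Σwᵢ·1 = 13.
And Σwᵢ·t·v = 924, Σwᵢ·v = 100.
Normal equations: [[498, 58]; [58, 13]]·[α, β]ᵀ = [924, 100]ᵀ.
Eliminating β: 13·(row 1) − 58·(row 2) gives 3110·α = 13·924 − 58·100 = 6212, so α = 3106/1555.
Then β = (100 − 58·(3106/1555))/13 = -1896/1555.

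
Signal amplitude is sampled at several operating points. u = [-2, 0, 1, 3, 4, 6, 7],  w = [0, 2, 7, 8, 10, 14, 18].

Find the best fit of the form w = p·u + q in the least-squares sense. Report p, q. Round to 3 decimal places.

p = 1.905, q = 3.257

Entries of AᵀA: Σu·u = 115, Σu = 19, Σ1 = 7.
Moment sums: Σu·w = 281, Σw = 59.
Eliminating q: 7·(row 1) − 19·(row 2) gives 444·p = 7·281 − 19·59 = 846, so p = 141/74.
Then q = (59 − 19·(141/74))/7 = 241/74.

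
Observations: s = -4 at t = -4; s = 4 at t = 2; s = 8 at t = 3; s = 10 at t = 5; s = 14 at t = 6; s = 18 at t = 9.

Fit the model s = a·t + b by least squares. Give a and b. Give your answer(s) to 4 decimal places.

a = 1.7333, b = 2.2667

The normal system XᵀX·[a, b]ᵀ = Xᵀs is [[171, 21]; [21, 6]]·[a, b]ᵀ = [344, 50]ᵀ.
det = 171·6 − 21² = 585.
a = (344·6 − 21·50)/585 = 26/15; b = (171·50 − 21·344)/585 = 34/15.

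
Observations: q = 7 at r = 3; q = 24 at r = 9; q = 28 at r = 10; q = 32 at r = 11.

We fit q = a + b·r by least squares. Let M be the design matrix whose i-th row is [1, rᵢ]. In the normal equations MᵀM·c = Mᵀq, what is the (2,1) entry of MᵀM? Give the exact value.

Row 2 ↔ basis r, column 1 ↔ basis 1, so (MᵀM)_{2,1} = Σᵢ r = (3)·(1) + (9)·(1) + (10)·(1) + (11)·(1) = 33.

33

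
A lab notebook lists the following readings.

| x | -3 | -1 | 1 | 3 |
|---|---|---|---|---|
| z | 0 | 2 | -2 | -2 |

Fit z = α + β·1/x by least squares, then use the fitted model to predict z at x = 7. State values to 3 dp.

ẑ = -0.800

MᵀM·[α, β]ᵀ = Mᵀz reads: 4·α + 0·β = -2;  0·α + (20/9)·β = -14/3.
(Σ1 = 4, Σ1/x = 0, Σ1/x·1/x = 20/9, Σz = -2, Σ1/x·z = -14/3.)
Δ = 4·(20/9) − 0² = 80/9.
α = ((-2)·(20/9) − 0·(-14/3))/(80/9) = -1/2; β = (4·(-14/3) − 0·(-2))/(80/9) = -21/10.
At x = 7: ẑ = (-1/2)·(1) + (-21/10)·(1/7) = -4/5.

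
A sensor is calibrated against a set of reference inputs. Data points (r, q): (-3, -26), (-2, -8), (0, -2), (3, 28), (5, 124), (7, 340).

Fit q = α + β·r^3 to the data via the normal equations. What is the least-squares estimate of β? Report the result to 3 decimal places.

MᵀM·[α, β]ᵀ = Mᵀq reads: 6·α + 460·β = 456;  460·α + 134796·β = 133642.
Eliminating β: 134796·(row 1) − 460·(row 2) gives 597176·α = 134796·456 − 460·133642 = -8344, so α = -1043/74647.
Then β = (133642 − 460·(-1043/74647))/134796 = 148023/149294.

β = 0.991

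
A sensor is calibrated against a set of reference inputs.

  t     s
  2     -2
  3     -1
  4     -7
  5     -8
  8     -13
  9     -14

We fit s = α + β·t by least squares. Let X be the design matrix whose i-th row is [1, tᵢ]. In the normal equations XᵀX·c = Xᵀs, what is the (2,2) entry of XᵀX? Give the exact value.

199

Row 2 ↔ basis t, column 2 ↔ basis t, so (XᵀX)_{2,2} = Σᵢ (t)·(t) = (2)·(2) + (3)·(3) + (4)·(4) + (5)·(5) + (8)·(8) + (9)·(9) = 199.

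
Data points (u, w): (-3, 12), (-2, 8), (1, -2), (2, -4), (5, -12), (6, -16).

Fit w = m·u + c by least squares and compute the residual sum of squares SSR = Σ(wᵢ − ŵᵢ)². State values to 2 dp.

Forming MᵀM = [[79, 9]; [9, 6]] and Mᵀw = [-218, -14]ᵀ gives MᵀM·[m, c]ᵀ = Mᵀw.
Eliminating c: 6·(row 1) − 9·(row 2) gives 393·m = 6·(-218) − 9·(-14) = -1182, so m = -394/131.
Then c = ((-14) − 9·(-394/131))/6 = 856/393.
Residuals: 314/393, -76/393, -460/393, -64/393, 338/393, -52/393; SSR = 1112/393.

SSR = 2.83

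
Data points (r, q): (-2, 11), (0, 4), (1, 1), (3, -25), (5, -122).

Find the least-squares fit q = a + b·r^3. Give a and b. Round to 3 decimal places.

a = 2.798, b = -1.000

From the data, Σ1 = 5, Σr^3 = 145, Σr^3·r^3 = 16419.
Moment sums: Σq = -131, Σr^3·q = -16012.
Normal equations: [[5, 145]; [145, 16419]]·[a, b]ᵀ = [-131, -16012]ᵀ.
Δ = 5·16419 − 145² = 61070.
a = ((-131)·16419 − 145·(-16012))/61070 = 170851/61070; b = (5·(-16012) − 145·(-131))/61070 = -12213/12214.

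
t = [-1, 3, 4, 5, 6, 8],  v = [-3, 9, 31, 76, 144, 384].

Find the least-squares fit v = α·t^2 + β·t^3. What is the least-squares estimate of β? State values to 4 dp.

MᵀM·[α, β]ᵀ = Mᵀv reads: 6355·α + 44935·β = 32234;  44935·α + 329251·β = 239442.
Eliminating β: 329251·(row 1) − 44935·(row 2) gives 73235880·α = 329251·32234 − 44935·239442 = -146249536, so α = -22376/11205.
Then β = (239442 − 44935·(-22376/11205))/329251 = 1830478/1830897.

β = 0.9998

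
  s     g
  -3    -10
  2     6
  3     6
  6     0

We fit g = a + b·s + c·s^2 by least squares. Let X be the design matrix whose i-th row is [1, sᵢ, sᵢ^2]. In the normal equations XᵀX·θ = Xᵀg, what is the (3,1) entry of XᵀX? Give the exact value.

58

Row 3 ↔ basis s^2, column 1 ↔ basis 1, so (XᵀX)_{3,1} = Σᵢ s^2 = (9)·(1) + (4)·(1) + (9)·(1) + (36)·(1) = 58.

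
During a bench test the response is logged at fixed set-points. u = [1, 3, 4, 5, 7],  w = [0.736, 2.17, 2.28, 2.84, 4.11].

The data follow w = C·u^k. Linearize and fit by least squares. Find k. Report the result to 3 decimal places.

k = 0.858

With ln wᵢ as the transformed response and ln uᵢ as the regressor:
AᵀA = [[9.5056, 6.0403]; [6.0403, 5]], rhs = [6.4240, 3.7496]ᵀ  (here Σln u = 6.0403, Σ(ln u)² = 9.5056, Σln w = 3.7496, Σln u·ln w = 6.4240).
Solving (det = 11.0434): k = 0.85766, ln C = -0.28617.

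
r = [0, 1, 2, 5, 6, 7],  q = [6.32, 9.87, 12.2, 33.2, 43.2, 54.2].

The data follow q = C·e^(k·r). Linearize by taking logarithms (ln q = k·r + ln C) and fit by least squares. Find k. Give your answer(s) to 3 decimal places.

k = 0.306

Taking logs, ln q = k·r + ln C, so regress ln q on r.
Sums: Σr = 21.0000, Σ(r)² = 115.0000, Σln q = 17.8957, Σr·ln q = 75.3489.
Normal system: [[115.0000, 21.0000]; [21.0000, 6]]·[k, ln C]ᵀ = [75.3489, 17.8957]ᵀ.
Slope k = (n·Σr·ln q − Σr·Σln q)/(n·Σ(r)² − (Σr)²) = (6·75.3489 − 21.0000·17.8957)/249.0000 = 0.30636; ln C = (Σln q − k·Σr)/n = 1.91037.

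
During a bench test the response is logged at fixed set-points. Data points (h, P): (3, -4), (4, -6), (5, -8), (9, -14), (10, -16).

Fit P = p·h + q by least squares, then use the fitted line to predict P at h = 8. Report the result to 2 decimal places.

With design matrix X, XᵀX = [[231, 31]; [31, 5]] and XᵀP = [-362, -48]ᵀ.
det = 231·5 − 31² = 194.
p = ((-362)·5 − 31·(-48))/194 = -161/97; q = (231·(-48) − 31·(-362))/194 = 67/97.
At h = 8: P̂ = (-161/97)·(8) + (67/97)·(1) = -1221/97.

P̂ = -12.59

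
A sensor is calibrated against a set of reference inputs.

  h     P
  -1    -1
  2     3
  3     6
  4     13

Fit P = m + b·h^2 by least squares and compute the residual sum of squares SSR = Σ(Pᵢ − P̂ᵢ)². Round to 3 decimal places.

The normal equations are: 4·m + 30·b = 21;  30·m + 354·b = 273.
Eliminating b: 354·(row 1) − 30·(row 2) gives 516·m = 354·21 − 30·273 = -756, so m = -63/43.
Then b = (273 − 30·(-63/43))/354 = 77/86.
Residuals: -37/86, 38/43, -51/86, 6/43; SSR = 115/86.

SSR = 1.337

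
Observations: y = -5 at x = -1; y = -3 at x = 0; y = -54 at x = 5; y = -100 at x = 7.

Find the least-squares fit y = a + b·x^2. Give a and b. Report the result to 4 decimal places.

a = -3.2776, b = -1.9852

The normal equations are: 4·a + 75·b = -162;  75·a + 3027·b = -6255.
(Σ1 = 4, Σx^2 = 75, Σx^2·x^2 = 3027, Σy = -162, Σx^2·y = -6255.)
Δ = 4·3027 − 75² = 6483.
a = ((-162)·3027 − 75·(-6255))/6483 = -7083/2161; b = (4·(-6255) − 75·(-162))/6483 = -4290/2161.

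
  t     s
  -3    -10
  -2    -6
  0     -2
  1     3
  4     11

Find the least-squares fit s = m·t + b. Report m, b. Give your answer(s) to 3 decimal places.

Normal-equation sums: Σt·t = 30, Σt = 0, Σ1 = 5.
Right-hand side: Σt·s = 89, Σs = -4.
MᵀM·[m, b]ᵀ = Mᵀs becomes [[30, 0]; [0, 5]]·[m, b]ᵀ = [89, -4]ᵀ.
det = 30·5 − 0² = 150.
m = (89·5 − 0·(-4))/150 = 89/30; b = (30·(-4) − 0·89)/150 = -4/5.

m = 2.967, b = -0.800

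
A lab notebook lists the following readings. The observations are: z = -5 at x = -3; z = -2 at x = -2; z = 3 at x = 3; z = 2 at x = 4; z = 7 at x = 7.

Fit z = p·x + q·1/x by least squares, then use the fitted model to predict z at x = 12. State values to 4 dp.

Sums needed: Σx·x = 87, Σx·1/x = 5, Σ1/x·1/x = 3917/7056.
Right-hand side: Σx·z = 85, Σ1/x·z = 31/6.
Normal equations: [[87, 5]; [5, 3917/7056]]·[p, q]ᵀ = [85, 31/6]ᵀ.
Δ = 87·(3917/7056) − 5² = 54793/2352.
p = (85·(3917/7056) − 5·(31/6))/(54793/2352) = 150665/164379; q = (87·(31/6) − 5·85)/(54793/2352) = 57624/54793.
At x = 12: ẑ = (150665/164379)·(12) + (57624/54793)·(1/12) = 607462/54793.

ẑ = 11.0865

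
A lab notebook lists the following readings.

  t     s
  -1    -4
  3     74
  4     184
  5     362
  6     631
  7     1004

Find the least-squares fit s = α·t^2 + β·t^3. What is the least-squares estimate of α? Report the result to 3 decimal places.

Compute the Gram sums: Σt^2·t^2 = 4660, Σt^2·t^3 = 28974, Σt^3·t^3 = 184756.
For Mᵀs: Σt^2·s = 84568, Σt^3·s = 539696.
det = 4660·184756 − 28974² = 21470284.
α = (84568·184756 − 28974·539696)/21470284 = -288784/487961; β = (4660·539696 − 28974·84568)/21470284 = 16177532/5367571.

α = -0.592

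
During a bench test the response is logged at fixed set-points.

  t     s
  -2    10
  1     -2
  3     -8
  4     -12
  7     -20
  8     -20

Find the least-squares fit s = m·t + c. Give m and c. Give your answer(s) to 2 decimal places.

Sums needed: Σt·t = 143, Σt = 21, Σ1 = 6.
Moment sums: Σt·s = -394, Σs = -52.
So AᵀA·[m, c]ᵀ = Aᵀs: [[143, 21]; [21, 6]]·[m, c]ᵀ = [-394, -52]ᵀ.
Determinant 143·6 − 21² = 417.
m = ((-394)·6 − 21·(-52))/417 = -424/139; c = (143·(-52) − 21·(-394))/417 = 838/417.

m = -3.05, c = 2.01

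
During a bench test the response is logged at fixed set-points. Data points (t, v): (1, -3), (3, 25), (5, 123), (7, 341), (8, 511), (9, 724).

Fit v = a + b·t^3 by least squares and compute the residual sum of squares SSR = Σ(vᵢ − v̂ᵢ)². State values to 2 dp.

SSR = 10.70

The normal system MᵀM·[a, b]ᵀ = Mᵀv is [[6, 1737]; [1737, 927589]]·[a, b]ᵀ = [1721, 922438]ᵀ.
Determinant 6·927589 − 1737² = 2548365.
a = (1721·927589 − 1737·922438)/2548365 = -5894137/2548365; b = (6·922438 − 1737·1721)/2548365 = 848417/849455.
Residuals: -4296209/2548365, 176297/509673, 1186657/2548365, 1865509/2548365, 988028/509673, -4577582/2548365; SSR = 27265304/2548365.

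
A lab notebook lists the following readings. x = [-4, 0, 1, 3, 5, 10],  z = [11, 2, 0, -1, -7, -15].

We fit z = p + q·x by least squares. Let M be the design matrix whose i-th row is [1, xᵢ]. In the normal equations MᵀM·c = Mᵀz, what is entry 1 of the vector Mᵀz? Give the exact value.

-10

Entry 1 ↔ basis 1, so (Mᵀz)_{1} = Σᵢ zᵢ = (1)·(11) + (1)·(2) + (1)·(0) + (1)·(-1) + (1)·(-7) + (1)·(-15) = -10.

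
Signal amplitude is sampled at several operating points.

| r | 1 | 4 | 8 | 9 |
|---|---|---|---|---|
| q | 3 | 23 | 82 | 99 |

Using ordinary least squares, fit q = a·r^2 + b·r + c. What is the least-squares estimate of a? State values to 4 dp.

a = 1.0375

Sums needed: Σr^2·r^2 = 10914, Σr^2·r = 1306, Σr^2 = 162, Σr·r = 162, Σr = 22, Σ1 = 4.
Moment sums: Σr^2·q = 13638, Σr·q = 1642, Σq = 207.
Row-reducing yields a = 3241/3124, b = 5559/3124, c = -42/781.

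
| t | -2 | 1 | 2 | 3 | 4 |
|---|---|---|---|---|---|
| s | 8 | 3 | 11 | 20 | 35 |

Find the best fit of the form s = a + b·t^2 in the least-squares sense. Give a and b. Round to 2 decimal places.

Setting ∂/∂a … = 0 gives: 5·a + 34·b = 77;  34·a + 370·b = 819.
Determinant 5·370 − 34² = 694.
a = (77·370 − 34·819)/694 = 322/347; b = (5·819 − 34·77)/694 = 1477/694.

a = 0.93, b = 2.13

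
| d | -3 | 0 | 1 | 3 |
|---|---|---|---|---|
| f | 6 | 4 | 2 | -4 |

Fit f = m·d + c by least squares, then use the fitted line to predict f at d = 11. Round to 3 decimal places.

With design matrix M, MᵀM = [[19, 1]; [1, 4]] and Mᵀf = [-28, 8]ᵀ.
Eliminating c: 4·(row 1) − 1·(row 2) gives 75·m = 4·(-28) − 1·8 = -120, so m = -8/5.
Then c = (8 − 1·(-8/5))/4 = 12/5.
At d = 11: f̂ = (-8/5)·(11) + (12/5)·(1) = -76/5.

f̂ = -15.200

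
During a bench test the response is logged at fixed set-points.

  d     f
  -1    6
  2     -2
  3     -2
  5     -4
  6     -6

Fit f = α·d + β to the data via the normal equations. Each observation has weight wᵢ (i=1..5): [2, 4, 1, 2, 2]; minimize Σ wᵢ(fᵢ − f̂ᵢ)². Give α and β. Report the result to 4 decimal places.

Forming XᵀWX = [[149, 31]; [31, 11]] and XᵀWf = [-146, -18]ᵀ gives XᵀWX·[α, β]ᵀ = XᵀWf.
Eliminating β: 11·(row 1) − 31·(row 2) gives 678·α = 11·(-146) − 31·(-18) = -1048, so α = -524/339.
Then β = ((-18) − 31·(-524/339))/11 = 922/339.

α = -1.5457, β = 2.7198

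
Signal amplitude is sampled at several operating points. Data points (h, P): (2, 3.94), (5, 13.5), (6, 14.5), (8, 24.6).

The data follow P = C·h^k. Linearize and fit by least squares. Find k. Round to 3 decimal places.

k = 1.288

Taking logs, ln P = k·ln h + ln C, so regress ln P on ln h.
Sums: Σln h = 6.1738, Σ(ln h)² = 10.6052, Σln P = 9.8508, Σln h·ln P = 16.5907.
Normal system: [[10.6052, 6.1738]; [6.1738, 4]]·[k, ln C]ᵀ = [16.5907, 9.8508]ᵀ.
Δ = 10.6052·4 − (6.1738)² = 4.3053; k = (16.5907·4 − 6.1738·9.8508)/4.3053 = 1.28821, ln C = (10.6052·9.8508 − 6.1738·16.5907)/4.3053 = 0.47440.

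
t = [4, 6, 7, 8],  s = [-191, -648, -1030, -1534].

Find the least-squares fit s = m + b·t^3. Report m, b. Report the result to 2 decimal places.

From the data, Σ1 = 4, Σt^3 = 1135, Σt^3·t^3 = 430545.
For Aᵀs: Σs = -3403, Σt^3·s = -1290890.
Δ = 4·430545 − 1135² = 433955.
m = ((-3403)·430545 − 1135·(-1290890))/433955 = 3103/86791; b = (4·(-1290890) − 1135·(-3403))/433955 = -260231/86791.

m = 0.04, b = -3.00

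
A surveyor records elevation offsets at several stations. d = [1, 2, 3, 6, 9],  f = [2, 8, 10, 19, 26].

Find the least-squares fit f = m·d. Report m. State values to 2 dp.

m = 3.02

From the data, Σd·d = 131.
For Xᵀf: Σd·f = 396.
Normal equations: [[131]]·[m]ᵀ = [396]ᵀ.
m = 396/131 = 3.0229.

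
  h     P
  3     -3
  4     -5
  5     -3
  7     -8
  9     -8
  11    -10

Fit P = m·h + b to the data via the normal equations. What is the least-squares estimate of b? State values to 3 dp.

Compute the Gram sums: Σh·h = 301, Σh = 39, Σ1 = 6.
Moment sums: Σh·P = -282, ΣP = -37.
So XᵀX·[m, b]ᵀ = XᵀP: [[301, 39]; [39, 6]]·[m, b]ᵀ = [-282, -37]ᵀ.
Determinant 301·6 − 39² = 285.
m = ((-282)·6 − 39·(-37))/285 = -83/95; b = (301·(-37) − 39·(-282))/285 = -139/285.

b = -0.488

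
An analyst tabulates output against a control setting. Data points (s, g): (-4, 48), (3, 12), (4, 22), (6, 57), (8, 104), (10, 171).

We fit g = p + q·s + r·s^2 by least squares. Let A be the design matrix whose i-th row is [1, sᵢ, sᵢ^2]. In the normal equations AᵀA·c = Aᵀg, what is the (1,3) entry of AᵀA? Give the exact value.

Row 1 ↔ basis 1, column 3 ↔ basis s^2, so (AᵀA)_{1,3} = Σᵢ s^2 = (1)·(16) + (1)·(9) + (1)·(16) + (1)·(36) + (1)·(64) + (1)·(100) = 241.

241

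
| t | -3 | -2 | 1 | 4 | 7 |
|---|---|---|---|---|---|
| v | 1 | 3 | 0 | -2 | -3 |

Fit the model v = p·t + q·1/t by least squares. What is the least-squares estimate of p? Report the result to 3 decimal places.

p = -0.461

Normal-equation sums: Σt·t = 79, Σt·1/t = 5, Σ1/t·1/t = 10189/7056.
And Σt·v = -38, Σ1/t·v = -58/21.
Normal equations: [[79, 5]; [5, 10189/7056]]·[p, q]ᵀ = [-38, -58/21]ᵀ.
Δ = 79·(10189/7056) − 5² = 628531/7056.
p = ((-38)·(10189/7056) − 5·(-58/21))/(628531/7056) = -289742/628531; q = (79·(-58/21) − 5·(-38))/(628531/7056) = -198912/628531.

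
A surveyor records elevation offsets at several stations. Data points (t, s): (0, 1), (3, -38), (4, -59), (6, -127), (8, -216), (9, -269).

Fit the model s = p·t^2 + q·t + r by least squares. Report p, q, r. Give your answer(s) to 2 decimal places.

p = -2.92, q = -3.72, r = 0.86

With design matrix A, AᵀA = [[12290, 1548, 206]; [1548, 206, 30]; [206, 30, 6]] and Aᵀs = [-41471, -5261, -708]ᵀ.
Row-reducing yields p = -2985/1022, q = -3797/1022, r = 437/511.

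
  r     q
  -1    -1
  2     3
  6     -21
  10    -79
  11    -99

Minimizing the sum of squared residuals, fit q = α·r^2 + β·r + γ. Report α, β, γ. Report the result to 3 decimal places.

α = -1.060, β = 2.441, γ = 2.454

With design matrix A, AᵀA = [[25954, 2554, 262]; [2554, 262, 28]; [262, 28, 5]] and Aᵀq = [-20624, -1998, -197]ᵀ.
Row-reducing yields α = -5347/5046, β = 12319/5046, γ = 2064/841.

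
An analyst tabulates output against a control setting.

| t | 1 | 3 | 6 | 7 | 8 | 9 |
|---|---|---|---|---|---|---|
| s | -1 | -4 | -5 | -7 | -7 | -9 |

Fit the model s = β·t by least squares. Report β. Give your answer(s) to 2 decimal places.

β = -0.95

The normal system XᵀX·[β]ᵀ = Xᵀs is [[240]]·[β]ᵀ = [-229]ᵀ.
β = (-229)/240 = -0.954167.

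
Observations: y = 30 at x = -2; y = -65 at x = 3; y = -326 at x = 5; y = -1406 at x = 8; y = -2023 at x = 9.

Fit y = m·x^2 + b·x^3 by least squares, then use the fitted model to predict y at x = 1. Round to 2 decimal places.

The normal equations are: 11379·m + 95153·b = -262462;  95153·m + 810003·b = -2237384.
det = 11379·810003 − 95153² = 162930728.
m = ((-262462)·810003 − 95153·(-2237384))/162930728 = 149396183/81465364; b = (11379·(-2237384) − 95153·(-262462))/162930728 = -242572925/81465364.
At x = 1: ŷ = (149396183/81465364)·(1) + (-242572925/81465364)·(1) = -46588371/40732682.

ŷ = -1.14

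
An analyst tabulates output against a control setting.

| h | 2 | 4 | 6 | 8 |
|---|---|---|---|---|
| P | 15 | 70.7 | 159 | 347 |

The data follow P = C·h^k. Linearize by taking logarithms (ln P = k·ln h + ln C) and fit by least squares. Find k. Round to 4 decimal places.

With ln Pᵢ as the transformed response and ln hᵢ as the regressor:
Σln h = 5.9506, Σ(ln h)² = 9.9367, Σln P = 17.8847, Σln h·ln P = 29.0261.
Equations: 9.9367·k + 5.9506·ln C = 29.0261;  5.9506·k + 4·ln C = 17.8847.
Δ = 9.9367·4 − (5.9506)² = 4.3368; k = (29.0261·4 − 5.9506·17.8847)/4.3368 = 2.23179, ln C = (9.9367·17.8847 − 5.9506·29.0261)/4.3368 = 1.15104.

k = 2.2318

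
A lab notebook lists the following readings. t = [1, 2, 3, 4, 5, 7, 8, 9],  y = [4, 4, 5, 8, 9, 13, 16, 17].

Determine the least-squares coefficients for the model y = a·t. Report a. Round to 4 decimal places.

The normal system MᵀM·[a]ᵀ = Mᵀy is [[249]]·[a]ᵀ = [476]ᵀ.
Hence a = 476 / 249 ≈ 1.91165.

a = 1.9116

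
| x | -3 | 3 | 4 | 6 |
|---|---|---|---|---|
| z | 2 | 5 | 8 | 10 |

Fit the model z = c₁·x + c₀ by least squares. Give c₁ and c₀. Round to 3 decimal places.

Entries of MᵀM: Σx·x = 70, Σx = 10, Σ1 = 4.
Right-hand side: Σx·z = 101, Σz = 25.
Δ = 70·4 − 10² = 180.
c₁ = (101·4 − 10·25)/180 = 77/90; c₀ = (70·25 − 10·101)/180 = 37/9.

c₁ = 0.856, c₀ = 4.111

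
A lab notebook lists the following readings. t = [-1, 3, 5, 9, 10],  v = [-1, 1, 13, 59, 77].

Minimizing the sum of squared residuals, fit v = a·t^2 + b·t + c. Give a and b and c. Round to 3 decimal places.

Normal-equation sums: Σt^2·t^2 = 17268, Σt^2·t = 1880, Σt^2 = 216, Σt·t = 216, Σt = 26, Σ1 = 5.
And Σt^2·v = 12812, Σt·v = 1370, Σv = 149.
Row-reducing yields a = 20209/21421, b = -31490/21421, c = -70935/21421.

a = 0.943, b = -1.470, c = -3.311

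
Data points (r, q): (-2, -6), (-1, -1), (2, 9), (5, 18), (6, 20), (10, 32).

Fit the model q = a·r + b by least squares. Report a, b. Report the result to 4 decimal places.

The normal equations are: 170·a + 20·b = 561;  20·a + 6·b = 72.
(Σr·r = 170, Σr = 20, Σ1 = 6, Σr·q = 561, Σq = 72.)
Δ = 170·6 − 20² = 620.
a = (561·6 − 20·72)/620 = 963/310; b = (170·72 − 20·561)/620 = 51/31.

a = 3.1065, b = 1.6452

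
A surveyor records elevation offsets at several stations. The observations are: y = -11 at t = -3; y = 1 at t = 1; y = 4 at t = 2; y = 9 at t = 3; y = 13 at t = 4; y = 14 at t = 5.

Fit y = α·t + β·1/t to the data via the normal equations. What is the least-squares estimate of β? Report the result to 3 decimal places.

The normal system AᵀA·[α, β]ᵀ = Aᵀy is [[64, 6]; [6, 5669/3600]]·[α, β]ᵀ = [191, 943/60]ᵀ.
Determinant 64·(5669/3600) − 6² = 14576/225.
α = (191·(5669/3600) − 6·(943/60))/(14576/225) = 743299/233216; β = (64·(943/60) − 6·191)/(14576/225) = -15765/7288.

β = -2.163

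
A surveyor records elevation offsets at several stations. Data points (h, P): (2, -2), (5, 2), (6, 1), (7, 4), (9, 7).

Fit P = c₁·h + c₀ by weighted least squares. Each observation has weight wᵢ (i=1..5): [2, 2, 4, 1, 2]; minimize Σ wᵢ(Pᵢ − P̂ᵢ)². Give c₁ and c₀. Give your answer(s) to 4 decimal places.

c₁ = 1.2265, c₀ = -5.0244

The normal system AᵀWA·[c₁, c₀]ᵀ = AᵀWP is [[413, 63]; [63, 11]]·[c₁, c₀]ᵀ = [190, 22]ᵀ.
Determinant 413·11 − 63² = 574.
c₁ = (190·11 − 63·22)/574 = 352/287; c₀ = (413·22 − 63·190)/574 = -206/41.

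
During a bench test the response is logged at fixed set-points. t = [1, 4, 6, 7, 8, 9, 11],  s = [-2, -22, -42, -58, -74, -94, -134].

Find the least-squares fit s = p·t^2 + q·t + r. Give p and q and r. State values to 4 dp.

From the data, Σt^2·t^2 = 29252, Σt^2·t = 3196, Σt^2 = 368, Σt·t = 368, Σt = 46, Σ1 = 7.
Right-hand side: Σt^2·s = -33272, Σt·s = -3660, Σs = -426.
Solving the 3×3 system (Gaussian elimination) gives p = -4973/5043, q = -7187/5043, r = 588/1681.

p = -0.9861, q = -1.4251, r = 0.3498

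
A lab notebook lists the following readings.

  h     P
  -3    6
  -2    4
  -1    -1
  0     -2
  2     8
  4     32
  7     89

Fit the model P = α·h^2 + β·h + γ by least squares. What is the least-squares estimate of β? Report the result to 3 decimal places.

β = 1.823

Forming AᵀA = [[2771, 379, 83]; [379, 83, 7]; [83, 7, 7]] and AᵀP = [4974, 742, 136]ᵀ gives AᵀA·[α, β, γ]ᵀ = AᵀP.
Solving the 3×3 system (Gaussian elimination) gives α = 66581/42162, β = 76871/42162, γ = -7864/7027.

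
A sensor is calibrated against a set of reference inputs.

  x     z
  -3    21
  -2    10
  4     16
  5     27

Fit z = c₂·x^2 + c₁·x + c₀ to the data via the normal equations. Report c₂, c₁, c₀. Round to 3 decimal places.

Sums needed: Σx^2·x^2 = 978, Σx^2·x = 154, Σx^2 = 54, Σx·x = 54, Σx = 4, Σ1 = 4.
For Aᵀz: Σx^2·z = 1160, Σx·z = 116, Σz = 74.
Solving the 3×3 system (Gaussian elimination) gives c₂ = 11/7, c₁ = -403/175, c₀ = -72/175.

c₂ = 1.571, c₁ = -2.303, c₀ = -0.411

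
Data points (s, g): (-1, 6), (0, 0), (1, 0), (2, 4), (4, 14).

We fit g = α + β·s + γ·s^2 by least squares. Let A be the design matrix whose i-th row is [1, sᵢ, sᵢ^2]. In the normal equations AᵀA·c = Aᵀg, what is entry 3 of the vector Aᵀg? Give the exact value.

Entry 3 ↔ basis s^2, so (Aᵀg)_{3} = Σᵢ (s^2)·gᵢ = (1)·(6) + (0)·(0) + (1)·(0) + (4)·(4) + (16)·(14) = 246.

246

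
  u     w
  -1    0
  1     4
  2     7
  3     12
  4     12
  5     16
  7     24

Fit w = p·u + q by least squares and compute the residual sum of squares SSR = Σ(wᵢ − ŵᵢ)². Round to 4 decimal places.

SSR = 9.4048

Setting ∂/∂p … = 0 gives: 105·p + 21·q = 350;  21·p + 7·q = 75.
(Σu·u = 105, Σu = 21, Σ1 = 7, Σu·w = 350, Σw = 75.)
Determinant 105·7 − 21² = 294.
p = (350·7 − 21·75)/294 = 125/42; q = (105·75 − 21·350)/294 = 25/14.
Residuals: 25/21, -16/21, -31/42, 9/7, -71/42, -2/3, 29/21; SSR = 395/42.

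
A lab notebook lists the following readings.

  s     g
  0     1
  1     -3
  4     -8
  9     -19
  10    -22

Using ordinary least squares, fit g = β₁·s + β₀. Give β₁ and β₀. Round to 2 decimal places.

β₁ = -2.19, β₀ = 0.30

From the data, Σs·s = 198, Σs = 24, Σ1 = 5.
And Σs·g = -426, Σg = -51.
MᵀM·[β₁, β₀]ᵀ = Mᵀg becomes [[198, 24]; [24, 5]]·[β₁, β₀]ᵀ = [-426, -51]ᵀ.
det = 198·5 − 24² = 414.
β₁ = ((-426)·5 − 24·(-51))/414 = -151/69; β₀ = (198·(-51) − 24·(-426))/414 = 7/23.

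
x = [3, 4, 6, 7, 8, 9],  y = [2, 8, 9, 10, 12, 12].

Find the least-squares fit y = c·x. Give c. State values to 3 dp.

The normal system AᵀA·[c]ᵀ = Aᵀy is [[255]]·[c]ᵀ = [366]ᵀ.
Hence c = 366 / 255 ≈ 1.43529.

c = 1.435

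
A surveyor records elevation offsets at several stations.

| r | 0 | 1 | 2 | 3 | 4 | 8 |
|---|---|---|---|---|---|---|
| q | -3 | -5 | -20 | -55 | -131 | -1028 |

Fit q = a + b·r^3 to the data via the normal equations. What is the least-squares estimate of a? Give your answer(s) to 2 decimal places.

a = -2.77

The normal equations are: 6·a + 612·b = -1242;  612·a + 267034·b = -536370.
Determinant 6·267034 − 612² = 1227660.
a = ((-1242)·267034 − 612·(-536370))/1227660 = -283149/102305; b = (6·(-536370) − 612·(-1242))/1227660 = -204843/102305.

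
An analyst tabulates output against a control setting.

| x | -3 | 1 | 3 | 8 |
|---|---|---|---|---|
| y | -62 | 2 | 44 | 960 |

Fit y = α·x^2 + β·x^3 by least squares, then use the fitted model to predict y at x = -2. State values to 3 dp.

MᵀM·[α, β]ᵀ = Mᵀy reads: 4259·α + 32769·β = 61280;  32769·α + 263603·β = 494384.
Eliminating β: 263603·(row 1) − 32769·(row 2) gives 48877816·α = 263603·61280 − 32769·494384 = -46877456, so α = -5859682/6109727.
Then β = (494384 − 32769·(-5859682/6109727))/263603 = 12187142/6109727.
At x = -2: ŷ = (-5859682/6109727)·(4) + (12187142/6109727)·(-8) = -120935864/6109727.

ŷ = -19.794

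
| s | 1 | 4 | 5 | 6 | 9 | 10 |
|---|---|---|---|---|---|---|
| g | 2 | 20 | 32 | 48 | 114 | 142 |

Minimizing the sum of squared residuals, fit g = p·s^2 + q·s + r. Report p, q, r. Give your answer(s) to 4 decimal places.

p = 1.5994, q = -2.0171, r = 2.3937

Setting ∂/∂p … = 0 gives: 18739·p + 2135·q + 259·r = 26284;  2135·p + 259·q + 35·r = 2976;  259·p + 35·q + 6·r = 358.
(Σs^2·s^2 = 18739, Σs^2·s = 2135, Σs^2 = 259, Σs·s = 259, Σs = 35, Σ1 = 6, Σs^2·g = 26284, Σs·g = 2976, Σg = 358.)
Inverting the 3×3 Gram matrix, [p, q, r]ᵀ = [8531/5334, -1537/762, 304/127]ᵀ.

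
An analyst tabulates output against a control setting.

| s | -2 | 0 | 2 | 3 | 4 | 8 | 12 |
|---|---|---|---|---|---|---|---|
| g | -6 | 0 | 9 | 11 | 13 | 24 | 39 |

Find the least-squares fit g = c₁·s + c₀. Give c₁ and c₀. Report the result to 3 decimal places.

c₁ = 3.126, c₀ = 0.799

Entries of MᵀM: Σs·s = 241, Σs = 27, Σ1 = 7.
For Mᵀg: Σs·g = 775, Σg = 90.
So MᵀM·[c₁, c₀]ᵀ = Mᵀg: [[241, 27]; [27, 7]]·[c₁, c₀]ᵀ = [775, 90]ᵀ.
det = 241·7 − 27² = 958.
c₁ = (775·7 − 27·90)/958 = 2995/958; c₀ = (241·90 − 27·775)/958 = 765/958.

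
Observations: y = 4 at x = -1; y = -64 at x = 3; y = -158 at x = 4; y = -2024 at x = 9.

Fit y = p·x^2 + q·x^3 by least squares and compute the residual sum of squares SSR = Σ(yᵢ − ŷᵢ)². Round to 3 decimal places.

Entries of MᵀM: Σx^2·x^2 = 6899, Σx^2·x^3 = 60315, Σx^3·x^3 = 536267.
And Σx^2·y = -167044, Σx^3·y = -1487340.
Normal equations: [[6899, 60315]; [60315, 536267]]·[p, q]ᵀ = [-167044, -1487340]ᵀ.
Eliminating q: 536267·(row 1) − 60315·(row 2) gives 61806808·p = 536267·(-167044) − 60315·(-1487340) = 128727352, so p = 16090919/7725851.
Then q = ((-1487340) − 60315·(16090919/7725851))/536267 = -23237475/7725851.
Residuals: -1203570/1103693, -382610/249221, 9059238/7725851, -367588/7725851; SSR = 38036788/7725851.

SSR = 4.923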